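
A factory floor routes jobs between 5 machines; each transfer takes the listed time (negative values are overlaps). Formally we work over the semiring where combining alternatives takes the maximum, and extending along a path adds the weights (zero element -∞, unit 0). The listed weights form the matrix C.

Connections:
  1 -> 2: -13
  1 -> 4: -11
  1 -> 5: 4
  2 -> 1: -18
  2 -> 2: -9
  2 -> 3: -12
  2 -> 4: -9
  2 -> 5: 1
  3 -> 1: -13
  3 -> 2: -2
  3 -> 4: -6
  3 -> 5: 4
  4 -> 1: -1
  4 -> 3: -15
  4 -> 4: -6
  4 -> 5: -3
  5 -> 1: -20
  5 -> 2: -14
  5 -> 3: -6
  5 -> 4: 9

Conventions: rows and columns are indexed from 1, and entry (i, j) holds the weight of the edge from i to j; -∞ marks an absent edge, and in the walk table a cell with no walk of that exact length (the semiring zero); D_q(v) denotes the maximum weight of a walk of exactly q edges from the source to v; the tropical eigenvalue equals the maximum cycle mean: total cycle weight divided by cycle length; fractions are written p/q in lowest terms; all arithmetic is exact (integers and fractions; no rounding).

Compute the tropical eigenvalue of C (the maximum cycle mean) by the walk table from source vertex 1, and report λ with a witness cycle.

q=0: [0, -∞, -∞, -∞, -∞]
q=1: [-∞, -13, -∞, -11, 4]
q=2: [-12, -10, -2, 13, -12]
q=3: [12, -4, -2, 7, 10]
q=4: [6, -1, 4, 19, 16]
q=5: [18, 2, 10, 25, 16]
Optimal cycle mean attained by: cycle 1->5->4->1, total 4 + 9 + (-1), length 3.
Answer: λ = 4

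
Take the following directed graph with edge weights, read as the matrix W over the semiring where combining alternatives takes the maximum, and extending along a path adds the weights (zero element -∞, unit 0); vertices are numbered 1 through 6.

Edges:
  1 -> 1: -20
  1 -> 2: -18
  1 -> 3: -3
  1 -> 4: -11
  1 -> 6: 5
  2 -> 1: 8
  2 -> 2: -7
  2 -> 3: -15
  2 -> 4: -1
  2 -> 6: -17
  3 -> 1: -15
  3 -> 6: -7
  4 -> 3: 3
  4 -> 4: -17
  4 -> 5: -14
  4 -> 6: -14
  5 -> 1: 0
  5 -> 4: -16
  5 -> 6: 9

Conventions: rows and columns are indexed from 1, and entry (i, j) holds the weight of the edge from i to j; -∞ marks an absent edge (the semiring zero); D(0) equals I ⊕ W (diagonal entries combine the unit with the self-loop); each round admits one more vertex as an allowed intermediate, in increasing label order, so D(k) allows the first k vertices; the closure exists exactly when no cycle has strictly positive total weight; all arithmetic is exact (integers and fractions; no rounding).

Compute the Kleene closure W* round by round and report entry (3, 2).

D(0):
  [0, -18, -3, -11, -∞, 5]
  [8, 0, -15, -1, -∞, -17]
  [-15, -∞, 0, -∞, -∞, -7]
  [-∞, -∞, 3, 0, -14, -14]
  [0, -∞, -∞, -16, 0, 9]
  [-∞, -∞, -∞, -∞, -∞, 0]
D(1):
  [0, -18, -3, -11, -∞, 5]
  [8, 0, 5, -1, -∞, 13]
  [-15, -33, 0, -26, -∞, -7]
  [-∞, -∞, 3, 0, -14, -14]
  [0, -18, -3, -11, 0, 9]
  [-∞, -∞, -∞, -∞, -∞, 0]
D(2):
  [0, -18, -3, -11, -∞, 5]
  [8, 0, 5, -1, -∞, 13]
  [-15, -33, 0, -26, -∞, -7]
  [-∞, -∞, 3, 0, -14, -14]
  [0, -18, -3, -11, 0, 9]
  [-∞, -∞, -∞, -∞, -∞, 0]
D(3):
  [0, -18, -3, -11, -∞, 5]
  [8, 0, 5, -1, -∞, 13]
  [-15, -33, 0, -26, -∞, -7]
  [-12, -30, 3, 0, -14, -4]
  [0, -18, -3, -11, 0, 9]
  [-∞, -∞, -∞, -∞, -∞, 0]
D(4):
  [0, -18, -3, -11, -25, 5]
  [8, 0, 5, -1, -15, 13]
  [-15, -33, 0, -26, -40, -7]
  [-12, -30, 3, 0, -14, -4]
  [0, -18, -3, -11, 0, 9]
  [-∞, -∞, -∞, -∞, -∞, 0]
D(5):
  [0, -18, -3, -11, -25, 5]
  [8, 0, 5, -1, -15, 13]
  [-15, -33, 0, -26, -40, -7]
  [-12, -30, 3, 0, -14, -4]
  [0, -18, -3, -11, 0, 9]
  [-∞, -∞, -∞, -∞, -∞, 0]
D(6):
  [0, -18, -3, -11, -25, 5]
  [8, 0, 5, -1, -15, 13]
  [-15, -33, 0, -26, -40, -7]
  [-12, -30, 3, 0, -14, -4]
  [0, -18, -3, -11, 0, 9]
  [-∞, -∞, -∞, -∞, -∞, 0]
Answer: W*[3][2] = -33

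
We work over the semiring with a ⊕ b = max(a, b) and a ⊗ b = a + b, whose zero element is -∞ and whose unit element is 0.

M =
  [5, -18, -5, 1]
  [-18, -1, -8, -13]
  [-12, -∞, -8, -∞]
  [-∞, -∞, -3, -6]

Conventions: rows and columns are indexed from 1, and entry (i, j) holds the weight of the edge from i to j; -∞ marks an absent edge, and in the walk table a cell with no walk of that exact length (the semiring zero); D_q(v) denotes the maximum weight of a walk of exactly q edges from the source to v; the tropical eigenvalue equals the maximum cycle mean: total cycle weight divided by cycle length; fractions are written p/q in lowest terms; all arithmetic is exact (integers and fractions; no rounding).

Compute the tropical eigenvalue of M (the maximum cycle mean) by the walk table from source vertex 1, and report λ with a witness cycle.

q=0: [0, -∞, -∞, -∞]
q=1: [5, -18, -5, 1]
q=2: [10, -13, 0, 6]
q=3: [15, -8, 5, 11]
q=4: [20, -3, 10, 16]
Optimal cycle mean attained by: cycle 1->1, total 5, length 1.
Answer: λ = 5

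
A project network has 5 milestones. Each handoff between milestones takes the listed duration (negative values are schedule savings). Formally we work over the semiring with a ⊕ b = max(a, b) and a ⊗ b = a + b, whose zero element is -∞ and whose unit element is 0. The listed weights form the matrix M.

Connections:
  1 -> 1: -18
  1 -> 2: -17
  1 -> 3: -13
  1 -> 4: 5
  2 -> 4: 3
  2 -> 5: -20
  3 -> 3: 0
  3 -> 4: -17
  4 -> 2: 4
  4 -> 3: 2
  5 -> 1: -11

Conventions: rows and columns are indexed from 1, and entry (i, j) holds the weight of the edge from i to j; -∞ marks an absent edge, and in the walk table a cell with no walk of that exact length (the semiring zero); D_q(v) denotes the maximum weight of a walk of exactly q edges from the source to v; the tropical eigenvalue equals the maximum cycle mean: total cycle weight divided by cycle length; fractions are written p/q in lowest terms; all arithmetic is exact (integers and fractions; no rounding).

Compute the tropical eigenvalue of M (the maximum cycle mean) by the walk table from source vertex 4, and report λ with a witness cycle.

q=0: [-∞, -∞, -∞, 0, -∞]
q=1: [-∞, 4, 2, -∞, -∞]
q=2: [-∞, -∞, 2, 7, -16]
q=3: [-27, 11, 9, -15, -∞]
q=4: [-45, -11, 9, 14, -9]
q=5: [-20, 18, 16, -8, -31]
Optimal cycle mean attained by: cycle 2->4->2, total 3 + 4, length 2.
Answer: λ = 7/2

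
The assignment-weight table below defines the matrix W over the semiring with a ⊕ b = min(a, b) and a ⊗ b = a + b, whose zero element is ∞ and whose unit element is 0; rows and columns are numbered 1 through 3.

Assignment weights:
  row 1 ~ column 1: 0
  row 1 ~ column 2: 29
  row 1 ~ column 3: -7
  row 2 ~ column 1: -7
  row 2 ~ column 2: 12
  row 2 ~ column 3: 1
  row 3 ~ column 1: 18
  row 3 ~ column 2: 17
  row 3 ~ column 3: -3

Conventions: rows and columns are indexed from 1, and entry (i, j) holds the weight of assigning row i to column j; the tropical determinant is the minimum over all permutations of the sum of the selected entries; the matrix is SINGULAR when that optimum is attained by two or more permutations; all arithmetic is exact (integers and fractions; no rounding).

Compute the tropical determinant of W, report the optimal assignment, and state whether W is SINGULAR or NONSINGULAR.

σ = (1, 2, 3): 0 + 12 + (-3) = 9
σ = (1, 3, 2): 0 + 1 + 17 = 18
σ = (2, 1, 3): 29 + (-7) + (-3) = 19
σ = (2, 3, 1): 29 + 1 + 18 = 48
σ = (3, 1, 2): (-7) + (-7) + 17 = 3
σ = (3, 2, 1): (-7) + 12 + 18 = 23
Optimal value attained by: σ = (3, 1, 2).
Answer: det⊕(W) = 3; verdict: NONSINGULAR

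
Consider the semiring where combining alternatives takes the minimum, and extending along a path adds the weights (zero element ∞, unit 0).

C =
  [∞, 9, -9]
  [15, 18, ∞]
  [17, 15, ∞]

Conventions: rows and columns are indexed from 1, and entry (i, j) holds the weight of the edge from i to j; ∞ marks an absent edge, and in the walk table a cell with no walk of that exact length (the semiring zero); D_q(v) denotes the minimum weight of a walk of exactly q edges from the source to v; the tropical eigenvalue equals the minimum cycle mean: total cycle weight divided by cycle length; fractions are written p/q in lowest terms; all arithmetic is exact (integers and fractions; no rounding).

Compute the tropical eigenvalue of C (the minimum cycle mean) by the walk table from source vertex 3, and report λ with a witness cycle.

q=0: [∞, ∞, 0]
q=1: [17, 15, ∞]
q=2: [30, 26, 8]
q=3: [25, 23, 21]
Optimal cycle mean attained by: cycle 1->3->1, total (-9) + 17, length 2.
Answer: λ = 4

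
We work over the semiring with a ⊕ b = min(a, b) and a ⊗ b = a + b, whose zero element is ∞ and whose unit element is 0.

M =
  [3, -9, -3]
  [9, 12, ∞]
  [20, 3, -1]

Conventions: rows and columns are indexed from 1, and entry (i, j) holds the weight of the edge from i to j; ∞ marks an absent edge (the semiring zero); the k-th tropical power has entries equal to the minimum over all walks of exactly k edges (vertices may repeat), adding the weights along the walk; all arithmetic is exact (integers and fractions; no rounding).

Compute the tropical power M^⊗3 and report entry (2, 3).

M^⊗2:
  [0, -6, -4]
  [12, 0, 6]
  [12, 2, -2]
M^⊗3:
  [3, -9, -5]
  [9, 3, 5]
  [11, 1, -3]
Key observation: the optimum is the walk 2->1->3->3, with weight 9 + (-3) + (-1) = 5.
Optimal value attained by: walk 2->1->3->3.
Answer: (M^⊗3)[2][3] = 5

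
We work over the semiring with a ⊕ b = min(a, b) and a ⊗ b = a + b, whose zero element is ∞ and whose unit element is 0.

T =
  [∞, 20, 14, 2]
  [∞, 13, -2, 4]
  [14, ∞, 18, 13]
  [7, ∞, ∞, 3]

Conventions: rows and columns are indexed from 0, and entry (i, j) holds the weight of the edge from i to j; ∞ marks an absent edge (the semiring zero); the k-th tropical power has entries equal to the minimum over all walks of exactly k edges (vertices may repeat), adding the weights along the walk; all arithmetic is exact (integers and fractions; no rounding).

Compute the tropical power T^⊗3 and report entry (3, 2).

T^⊗2:
  [9, 33, 18, 5]
  [11, 26, 11, 7]
  [20, 34, 28, 16]
  [10, 27, 21, 6]
T^⊗3:
  [12, 29, 23, 8]
  [14, 31, 24, 10]
  [23, 40, 32, 19]
  [13, 30, 24, 9]
Key observation: the optimum is the walk 3->3->0->2, with weight 3 + 7 + 14 = 24.
Optimal value attained by: walk 3->3->0->2.
Answer: (T^⊗3)[3][2] = 24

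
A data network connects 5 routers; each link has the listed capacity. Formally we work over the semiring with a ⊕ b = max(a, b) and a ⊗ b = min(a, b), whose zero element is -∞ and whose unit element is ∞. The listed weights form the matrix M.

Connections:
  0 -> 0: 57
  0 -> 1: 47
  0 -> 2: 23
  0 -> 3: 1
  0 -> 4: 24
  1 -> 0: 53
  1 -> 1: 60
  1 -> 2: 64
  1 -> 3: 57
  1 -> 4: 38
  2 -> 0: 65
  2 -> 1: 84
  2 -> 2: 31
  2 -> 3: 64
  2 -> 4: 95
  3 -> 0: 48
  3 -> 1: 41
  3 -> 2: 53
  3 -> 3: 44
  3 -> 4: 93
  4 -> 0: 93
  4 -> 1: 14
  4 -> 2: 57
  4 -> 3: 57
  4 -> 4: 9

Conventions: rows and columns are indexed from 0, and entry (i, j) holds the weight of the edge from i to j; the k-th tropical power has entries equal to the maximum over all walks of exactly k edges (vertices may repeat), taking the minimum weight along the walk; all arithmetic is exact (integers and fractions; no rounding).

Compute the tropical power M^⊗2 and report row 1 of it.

M^⊗2:
  [57, 47, 47, 47, 38]
  [64, 64, 60, 64, 64]
  [93, 60, 64, 57, 64]
  [93, 53, 57, 57, 53]
  [57, 57, 53, 57, 57]
Answer: row 1 of M^⊗2 = [64, 64, 60, 64, 64]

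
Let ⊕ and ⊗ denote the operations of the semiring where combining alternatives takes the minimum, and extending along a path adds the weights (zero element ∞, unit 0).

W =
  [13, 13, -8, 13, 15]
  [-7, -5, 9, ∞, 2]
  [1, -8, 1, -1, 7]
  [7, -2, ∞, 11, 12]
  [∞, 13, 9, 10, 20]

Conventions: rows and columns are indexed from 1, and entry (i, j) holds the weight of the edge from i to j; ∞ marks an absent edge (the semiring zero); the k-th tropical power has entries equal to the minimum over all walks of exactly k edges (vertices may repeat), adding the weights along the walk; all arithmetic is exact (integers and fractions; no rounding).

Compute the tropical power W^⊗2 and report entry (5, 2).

W^⊗2:
  [-7, -16, -7, -9, -1]
  [-12, -10, -15, 6, -3]
  [-15, -13, -7, 0, -6]
  [-9, -7, -1, 20, 0]
  [6, 1, 10, 8, 15]
Key observation: the optimum is the walk 5->3->2, with weight 9 + (-8) = 1.
Optimal value attained by: walk 5->3->2.
Answer: (W^⊗2)[5][2] = 1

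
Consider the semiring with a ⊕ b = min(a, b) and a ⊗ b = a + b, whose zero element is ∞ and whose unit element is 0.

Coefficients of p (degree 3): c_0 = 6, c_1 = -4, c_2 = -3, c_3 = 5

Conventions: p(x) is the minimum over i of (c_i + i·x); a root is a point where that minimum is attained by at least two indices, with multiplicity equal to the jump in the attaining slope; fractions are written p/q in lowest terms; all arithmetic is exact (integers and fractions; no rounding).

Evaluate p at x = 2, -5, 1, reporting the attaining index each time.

p(2) = min(6+0·2=6, -4+1·2=-2, -3+2·2=1, 5+3·2=11) = -2 (attained by i=1)
p(-5) = min(6+0·(-5)=6, -4+1·(-5)=-9, -3+2·(-5)=-13, 5+3·(-5)=-10) = -13 (attained by i=2)
p(1) = min(6+0·1=6, -4+1·1=-3, -3+2·1=-1, 5+3·1=8) = -3 (attained by i=1)
Answer: p(2) = -2; p(-5) = -13; p(1) = -3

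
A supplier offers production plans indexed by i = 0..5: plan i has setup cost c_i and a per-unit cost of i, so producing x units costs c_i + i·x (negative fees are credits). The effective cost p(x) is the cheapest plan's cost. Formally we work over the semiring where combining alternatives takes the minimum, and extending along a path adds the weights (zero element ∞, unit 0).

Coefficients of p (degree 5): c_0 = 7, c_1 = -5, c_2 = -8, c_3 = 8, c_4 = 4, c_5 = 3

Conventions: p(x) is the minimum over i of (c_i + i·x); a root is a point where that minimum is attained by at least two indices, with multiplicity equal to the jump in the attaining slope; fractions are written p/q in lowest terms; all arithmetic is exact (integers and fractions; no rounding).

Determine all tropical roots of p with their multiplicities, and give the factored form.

hull edge (i=0, c=7) to (i=1, c=-5): slope -12, span 1
hull edge (i=1, c=-5) to (i=2, c=-8): slope -3, span 1
hull edge (i=2, c=-8) to (i=5, c=3): slope 11/3, span 3
Factored form: p(x) = 3 ⊗ (x ⊕ (-11/3)) ⊗ (x ⊕ (-11/3)) ⊗ (x ⊕ (-11/3)) ⊗ (x ⊕ 3) ⊗ (x ⊕ 12)
Answer: roots = -11/3 (mult 3), 3 (mult 1), 12 (mult 1)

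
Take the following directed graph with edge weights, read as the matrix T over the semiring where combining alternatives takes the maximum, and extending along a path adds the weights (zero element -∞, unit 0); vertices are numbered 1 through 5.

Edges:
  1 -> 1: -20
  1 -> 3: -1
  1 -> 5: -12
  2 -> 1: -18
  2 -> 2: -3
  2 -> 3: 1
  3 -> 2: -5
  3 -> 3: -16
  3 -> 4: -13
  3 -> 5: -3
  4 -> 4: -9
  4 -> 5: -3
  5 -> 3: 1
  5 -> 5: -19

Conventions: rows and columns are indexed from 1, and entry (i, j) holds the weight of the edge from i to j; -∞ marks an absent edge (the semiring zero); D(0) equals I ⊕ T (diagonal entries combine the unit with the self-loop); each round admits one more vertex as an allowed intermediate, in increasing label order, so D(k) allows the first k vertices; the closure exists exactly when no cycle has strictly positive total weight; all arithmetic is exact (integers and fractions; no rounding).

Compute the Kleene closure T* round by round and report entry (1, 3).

D(0):
  [0, -∞, -1, -∞, -12]
  [-18, 0, 1, -∞, -∞]
  [-∞, -5, 0, -13, -3]
  [-∞, -∞, -∞, 0, -3]
  [-∞, -∞, 1, -∞, 0]
D(1):
  [0, -∞, -1, -∞, -12]
  [-18, 0, 1, -∞, -30]
  [-∞, -5, 0, -13, -3]
  [-∞, -∞, -∞, 0, -3]
  [-∞, -∞, 1, -∞, 0]
D(2):
  [0, -∞, -1, -∞, -12]
  [-18, 0, 1, -∞, -30]
  [-23, -5, 0, -13, -3]
  [-∞, -∞, -∞, 0, -3]
  [-∞, -∞, 1, -∞, 0]
D(3):
  [0, -6, -1, -14, -4]
  [-18, 0, 1, -12, -2]
  [-23, -5, 0, -13, -3]
  [-∞, -∞, -∞, 0, -3]
  [-22, -4, 1, -12, 0]
D(4):
  [0, -6, -1, -14, -4]
  [-18, 0, 1, -12, -2]
  [-23, -5, 0, -13, -3]
  [-∞, -∞, -∞, 0, -3]
  [-22, -4, 1, -12, 0]
D(5):
  [0, -6, -1, -14, -4]
  [-18, 0, 1, -12, -2]
  [-23, -5, 0, -13, -3]
  [-25, -7, -2, 0, -3]
  [-22, -4, 1, -12, 0]
Answer: T*[1][3] = -1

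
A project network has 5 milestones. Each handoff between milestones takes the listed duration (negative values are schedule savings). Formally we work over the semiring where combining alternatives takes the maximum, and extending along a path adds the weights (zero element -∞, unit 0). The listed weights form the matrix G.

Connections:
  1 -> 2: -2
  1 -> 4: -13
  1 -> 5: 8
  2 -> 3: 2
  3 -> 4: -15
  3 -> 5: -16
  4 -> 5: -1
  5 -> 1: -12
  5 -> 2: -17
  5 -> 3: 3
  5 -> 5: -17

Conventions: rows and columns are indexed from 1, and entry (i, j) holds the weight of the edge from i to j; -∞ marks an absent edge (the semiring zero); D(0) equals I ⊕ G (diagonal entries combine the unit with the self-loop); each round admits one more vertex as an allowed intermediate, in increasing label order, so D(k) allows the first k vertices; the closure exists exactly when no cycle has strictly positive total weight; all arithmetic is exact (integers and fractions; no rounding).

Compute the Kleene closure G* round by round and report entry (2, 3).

D(0):
  [0, -2, -∞, -13, 8]
  [-∞, 0, 2, -∞, -∞]
  [-∞, -∞, 0, -15, -16]
  [-∞, -∞, -∞, 0, -1]
  [-12, -17, 3, -∞, 0]
D(1):
  [0, -2, -∞, -13, 8]
  [-∞, 0, 2, -∞, -∞]
  [-∞, -∞, 0, -15, -16]
  [-∞, -∞, -∞, 0, -1]
  [-12, -14, 3, -25, 0]
D(2):
  [0, -2, 0, -13, 8]
  [-∞, 0, 2, -∞, -∞]
  [-∞, -∞, 0, -15, -16]
  [-∞, -∞, -∞, 0, -1]
  [-12, -14, 3, -25, 0]
D(3):
  [0, -2, 0, -13, 8]
  [-∞, 0, 2, -13, -14]
  [-∞, -∞, 0, -15, -16]
  [-∞, -∞, -∞, 0, -1]
  [-12, -14, 3, -12, 0]
D(4):
  [0, -2, 0, -13, 8]
  [-∞, 0, 2, -13, -14]
  [-∞, -∞, 0, -15, -16]
  [-∞, -∞, -∞, 0, -1]
  [-12, -14, 3, -12, 0]
D(5):
  [0, -2, 11, -4, 8]
  [-26, 0, 2, -13, -14]
  [-28, -30, 0, -15, -16]
  [-13, -15, 2, 0, -1]
  [-12, -14, 3, -12, 0]
Answer: G*[2][3] = 2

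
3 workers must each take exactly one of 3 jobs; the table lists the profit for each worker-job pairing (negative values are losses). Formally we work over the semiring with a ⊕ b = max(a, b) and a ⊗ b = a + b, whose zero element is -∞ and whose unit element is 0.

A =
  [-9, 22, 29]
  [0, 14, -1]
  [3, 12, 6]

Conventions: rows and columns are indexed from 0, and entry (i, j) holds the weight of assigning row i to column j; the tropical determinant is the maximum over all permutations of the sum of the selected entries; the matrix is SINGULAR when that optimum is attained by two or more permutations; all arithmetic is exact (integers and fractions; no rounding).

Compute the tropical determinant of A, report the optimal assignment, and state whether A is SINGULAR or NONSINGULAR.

σ = (0, 1, 2): (-9) + 14 + 6 = 11
σ = (0, 2, 1): (-9) + (-1) + 12 = 2
σ = (1, 0, 2): 22 + 0 + 6 = 28
σ = (1, 2, 0): 22 + (-1) + 3 = 24
σ = (2, 0, 1): 29 + 0 + 12 = 41
σ = (2, 1, 0): 29 + 14 + 3 = 46
Optimal value attained by: σ = (2, 1, 0).
Answer: det⊕(A) = 46; verdict: NONSINGULAR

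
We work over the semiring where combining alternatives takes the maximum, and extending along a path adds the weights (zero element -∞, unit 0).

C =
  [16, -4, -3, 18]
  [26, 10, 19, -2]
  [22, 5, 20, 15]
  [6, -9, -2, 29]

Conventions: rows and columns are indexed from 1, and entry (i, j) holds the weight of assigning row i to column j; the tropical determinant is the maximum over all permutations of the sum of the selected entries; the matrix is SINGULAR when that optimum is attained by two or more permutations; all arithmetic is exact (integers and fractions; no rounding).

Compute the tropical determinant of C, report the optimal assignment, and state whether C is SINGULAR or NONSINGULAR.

σ = (1, 2, 3, 4): 16 + 10 + 20 + 29 = 75
σ = (1, 2, 4, 3): 16 + 10 + 15 + (-2) = 39
σ = (1, 3, 2, 4): 16 + 19 + 5 + 29 = 69
σ = (1, 3, 4, 2): 16 + 19 + 15 + (-9) = 41
σ = (1, 4, 2, 3): 16 + (-2) + 5 + (-2) = 17
σ = (1, 4, 3, 2): 16 + (-2) + 20 + (-9) = 25
σ = (2, 1, 3, 4): (-4) + 26 + 20 + 29 = 71
σ = (2, 1, 4, 3): (-4) + 26 + 15 + (-2) = 35
σ = (2, 3, 1, 4): (-4) + 19 + 22 + 29 = 66
σ = (2, 3, 4, 1): (-4) + 19 + 15 + 6 = 36
σ = (2, 4, 1, 3): (-4) + (-2) + 22 + (-2) = 14
σ = (2, 4, 3, 1): (-4) + (-2) + 20 + 6 = 20
σ = (3, 1, 2, 4): (-3) + 26 + 5 + 29 = 57
σ = (3, 1, 4, 2): (-3) + 26 + 15 + (-9) = 29
σ = (3, 2, 1, 4): (-3) + 10 + 22 + 29 = 58
σ = (3, 2, 4, 1): (-3) + 10 + 15 + 6 = 28
σ = (3, 4, 1, 2): (-3) + (-2) + 22 + (-9) = 8
σ = (3, 4, 2, 1): (-3) + (-2) + 5 + 6 = 6
σ = (4, 1, 2, 3): 18 + 26 + 5 + (-2) = 47
σ = (4, 1, 3, 2): 18 + 26 + 20 + (-9) = 55
σ = (4, 2, 1, 3): 18 + 10 + 22 + (-2) = 48
σ = (4, 2, 3, 1): 18 + 10 + 20 + 6 = 54
σ = (4, 3, 1, 2): 18 + 19 + 22 + (-9) = 50
σ = (4, 3, 2, 1): 18 + 19 + 5 + 6 = 48
Optimal value attained by: σ = (1, 2, 3, 4).
Answer: det⊕(C) = 75; verdict: NONSINGULAR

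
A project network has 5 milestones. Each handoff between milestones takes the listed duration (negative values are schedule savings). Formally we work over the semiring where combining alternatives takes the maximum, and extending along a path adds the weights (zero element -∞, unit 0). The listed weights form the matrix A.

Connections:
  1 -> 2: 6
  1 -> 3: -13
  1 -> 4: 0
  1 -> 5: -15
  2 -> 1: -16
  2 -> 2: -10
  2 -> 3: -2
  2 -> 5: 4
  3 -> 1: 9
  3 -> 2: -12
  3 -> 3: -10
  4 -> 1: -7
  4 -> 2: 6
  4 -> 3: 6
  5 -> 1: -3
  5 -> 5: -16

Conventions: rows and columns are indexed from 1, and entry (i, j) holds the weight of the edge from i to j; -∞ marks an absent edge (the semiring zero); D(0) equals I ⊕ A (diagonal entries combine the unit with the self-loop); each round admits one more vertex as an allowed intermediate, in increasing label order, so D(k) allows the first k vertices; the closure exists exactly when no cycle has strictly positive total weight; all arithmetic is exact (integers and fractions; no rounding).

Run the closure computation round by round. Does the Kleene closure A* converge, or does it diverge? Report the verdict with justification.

D(0):
  [0, 6, -13, 0, -15]
  [-16, 0, -2, -∞, 4]
  [9, -12, 0, -∞, -∞]
  [-7, 6, 6, 0, -∞]
  [-3, -∞, -∞, -∞, 0]
D(1):
  [0, 6, -13, 0, -15]
  [-16, 0, -2, -16, 4]
  [9, 15, 0, 9, -6]
  [-7, 6, 6, 0, -22]
  [-3, 3, -16, -3, 0]
Detection: at round 2, diagonal entry (3, 3) turns strictly positive.
Key observation: the cycle 3->1->2->3 has total weight 9 + 6 + (-2), which is strictly positive.
Answer: DIVERGES — positive cycle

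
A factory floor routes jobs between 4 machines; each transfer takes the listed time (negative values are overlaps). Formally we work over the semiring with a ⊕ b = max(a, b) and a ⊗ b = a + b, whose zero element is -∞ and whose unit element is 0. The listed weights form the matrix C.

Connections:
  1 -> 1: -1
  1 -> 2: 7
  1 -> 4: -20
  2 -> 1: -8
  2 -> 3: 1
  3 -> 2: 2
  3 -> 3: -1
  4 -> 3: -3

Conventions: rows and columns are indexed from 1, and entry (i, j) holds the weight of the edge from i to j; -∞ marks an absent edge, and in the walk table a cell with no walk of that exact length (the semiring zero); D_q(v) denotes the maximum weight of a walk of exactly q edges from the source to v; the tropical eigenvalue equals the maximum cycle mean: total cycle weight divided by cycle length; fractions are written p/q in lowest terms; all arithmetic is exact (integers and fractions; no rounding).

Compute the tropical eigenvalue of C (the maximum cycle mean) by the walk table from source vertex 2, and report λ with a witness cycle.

q=0: [-∞, 0, -∞, -∞]
q=1: [-8, -∞, 1, -∞]
q=2: [-9, 3, 0, -28]
q=3: [-5, 2, 4, -29]
q=4: [-6, 6, 3, -25]
Optimal cycle mean attained by: cycle 2->3->2, total 1 + 2, length 2.
Answer: λ = 3/2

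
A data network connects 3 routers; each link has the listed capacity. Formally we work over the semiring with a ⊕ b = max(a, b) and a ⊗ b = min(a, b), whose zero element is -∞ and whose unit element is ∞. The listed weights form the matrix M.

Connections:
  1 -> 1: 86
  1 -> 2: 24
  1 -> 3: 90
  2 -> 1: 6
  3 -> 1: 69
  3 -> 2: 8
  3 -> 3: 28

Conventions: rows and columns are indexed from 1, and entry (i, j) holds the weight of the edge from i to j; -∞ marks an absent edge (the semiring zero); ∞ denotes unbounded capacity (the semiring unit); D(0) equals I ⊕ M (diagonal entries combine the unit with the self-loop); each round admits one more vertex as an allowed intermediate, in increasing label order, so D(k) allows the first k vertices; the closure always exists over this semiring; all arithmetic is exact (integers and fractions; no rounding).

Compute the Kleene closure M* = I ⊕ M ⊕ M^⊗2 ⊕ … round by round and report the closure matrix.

D(0):
  [∞, 24, 90]
  [6, ∞, -∞]
  [69, 8, ∞]
D(1):
  [∞, 24, 90]
  [6, ∞, 6]
  [69, 24, ∞]
D(2):
  [∞, 24, 90]
  [6, ∞, 6]
  [69, 24, ∞]
D(3):
  [∞, 24, 90]
  [6, ∞, 6]
  [69, 24, ∞]
Answer: M* = [[∞, 24, 90], [6, ∞, 6], [69, 24, ∞]]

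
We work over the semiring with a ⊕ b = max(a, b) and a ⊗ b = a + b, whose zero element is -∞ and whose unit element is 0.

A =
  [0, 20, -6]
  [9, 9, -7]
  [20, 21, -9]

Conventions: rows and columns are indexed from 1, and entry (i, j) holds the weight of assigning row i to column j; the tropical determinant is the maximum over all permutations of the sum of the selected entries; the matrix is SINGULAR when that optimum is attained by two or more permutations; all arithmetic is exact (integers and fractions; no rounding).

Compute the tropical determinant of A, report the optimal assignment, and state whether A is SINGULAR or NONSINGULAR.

σ = (1, 2, 3): 0 + 9 + (-9) = 0
σ = (1, 3, 2): 0 + (-7) + 21 = 14
σ = (2, 1, 3): 20 + 9 + (-9) = 20
σ = (2, 3, 1): 20 + (-7) + 20 = 33
σ = (3, 1, 2): (-6) + 9 + 21 = 24
σ = (3, 2, 1): (-6) + 9 + 20 = 23
Optimal value attained by: σ = (2, 3, 1).
Answer: det⊕(A) = 33; verdict: NONSINGULAR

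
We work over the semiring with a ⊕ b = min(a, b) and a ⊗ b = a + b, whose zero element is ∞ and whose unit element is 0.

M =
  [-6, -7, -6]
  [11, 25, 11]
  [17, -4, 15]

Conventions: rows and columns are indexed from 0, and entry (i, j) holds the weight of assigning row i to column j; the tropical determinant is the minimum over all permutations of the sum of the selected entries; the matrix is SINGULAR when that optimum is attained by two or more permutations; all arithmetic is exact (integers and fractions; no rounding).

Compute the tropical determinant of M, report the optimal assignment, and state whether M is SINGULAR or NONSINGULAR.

σ = (0, 1, 2): (-6) + 25 + 15 = 34
σ = (0, 2, 1): (-6) + 11 + (-4) = 1
σ = (1, 0, 2): (-7) + 11 + 15 = 19
σ = (1, 2, 0): (-7) + 11 + 17 = 21
σ = (2, 0, 1): (-6) + 11 + (-4) = 1
σ = (2, 1, 0): (-6) + 25 + 17 = 36
Optimal value attained by: σ = (0, 2, 1).
Answer: det⊕(M) = 1; verdict: SINGULAR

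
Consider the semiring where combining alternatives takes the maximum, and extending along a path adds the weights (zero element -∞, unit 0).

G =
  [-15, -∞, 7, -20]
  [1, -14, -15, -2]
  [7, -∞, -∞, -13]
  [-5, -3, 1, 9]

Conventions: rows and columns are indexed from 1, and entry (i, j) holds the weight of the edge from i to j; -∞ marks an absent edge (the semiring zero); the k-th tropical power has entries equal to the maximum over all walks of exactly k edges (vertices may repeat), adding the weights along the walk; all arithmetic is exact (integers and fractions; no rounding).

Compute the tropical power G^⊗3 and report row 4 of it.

G^⊗2:
  [14, -23, -8, -6]
  [-7, -5, 8, 7]
  [-8, -16, 14, -4]
  [8, 6, 10, 18]
G^⊗3:
  [-1, -9, 21, 3]
  [15, 4, 8, 16]
  [21, -7, -1, 5]
  [17, 15, 19, 27]
Answer: row 4 of G^⊗3 = [17, 15, 19, 27]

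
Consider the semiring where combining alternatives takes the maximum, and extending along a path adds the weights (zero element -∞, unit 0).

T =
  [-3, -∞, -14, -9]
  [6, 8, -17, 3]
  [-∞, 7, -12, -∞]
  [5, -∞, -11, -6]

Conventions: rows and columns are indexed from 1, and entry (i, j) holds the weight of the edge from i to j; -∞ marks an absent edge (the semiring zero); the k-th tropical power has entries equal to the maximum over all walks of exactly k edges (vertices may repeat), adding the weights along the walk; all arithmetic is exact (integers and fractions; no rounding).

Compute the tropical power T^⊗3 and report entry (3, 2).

T^⊗2:
  [-4, -7, -17, -12]
  [14, 16, -8, 11]
  [13, 15, -10, 10]
  [2, -4, -9, -4]
T^⊗3:
  [-1, 1, -18, -4]
  [22, 24, 0, 19]
  [21, 23, -1, 18]
  [2, 4, -12, -1]
Key observation: the optimum is the walk 3->2->2->2, with weight 7 + 8 + 8 = 23.
Optimal value attained by: walk 3->2->2->2.
Answer: (T^⊗3)[3][2] = 23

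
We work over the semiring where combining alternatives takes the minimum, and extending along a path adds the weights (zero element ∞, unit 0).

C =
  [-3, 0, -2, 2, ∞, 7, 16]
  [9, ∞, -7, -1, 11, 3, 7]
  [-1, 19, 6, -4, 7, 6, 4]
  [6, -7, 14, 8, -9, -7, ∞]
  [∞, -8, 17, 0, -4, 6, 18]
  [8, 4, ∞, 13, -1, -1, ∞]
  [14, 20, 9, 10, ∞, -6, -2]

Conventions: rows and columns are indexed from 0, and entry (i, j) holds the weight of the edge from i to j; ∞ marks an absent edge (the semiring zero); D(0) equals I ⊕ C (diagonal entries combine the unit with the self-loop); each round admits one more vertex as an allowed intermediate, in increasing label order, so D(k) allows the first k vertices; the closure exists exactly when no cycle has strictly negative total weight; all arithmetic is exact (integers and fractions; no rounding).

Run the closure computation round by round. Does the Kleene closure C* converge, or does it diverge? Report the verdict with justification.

Detection: at round 0, diagonal entry (0, 0) turns strictly negative.
Key observation: the cycle 0->0 has total weight (-3), which is strictly negative.
Answer: DIVERGES — negative cycle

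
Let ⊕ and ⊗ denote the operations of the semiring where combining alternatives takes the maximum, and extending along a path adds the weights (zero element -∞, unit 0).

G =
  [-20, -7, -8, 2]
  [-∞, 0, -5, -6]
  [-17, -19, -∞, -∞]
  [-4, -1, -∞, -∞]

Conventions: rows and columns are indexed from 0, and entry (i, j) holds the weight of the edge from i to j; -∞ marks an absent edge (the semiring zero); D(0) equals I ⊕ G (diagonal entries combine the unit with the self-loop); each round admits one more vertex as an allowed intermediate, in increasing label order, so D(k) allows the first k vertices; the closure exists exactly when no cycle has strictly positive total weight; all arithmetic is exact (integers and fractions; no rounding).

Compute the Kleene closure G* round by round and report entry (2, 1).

D(0):
  [0, -7, -8, 2]
  [-∞, 0, -5, -6]
  [-17, -19, 0, -∞]
  [-4, -1, -∞, 0]
D(1):
  [0, -7, -8, 2]
  [-∞, 0, -5, -6]
  [-17, -19, 0, -15]
  [-4, -1, -12, 0]
D(2):
  [0, -7, -8, 2]
  [-∞, 0, -5, -6]
  [-17, -19, 0, -15]
  [-4, -1, -6, 0]
D(3):
  [0, -7, -8, 2]
  [-22, 0, -5, -6]
  [-17, -19, 0, -15]
  [-4, -1, -6, 0]
D(4):
  [0, 1, -4, 2]
  [-10, 0, -5, -6]
  [-17, -16, 0, -15]
  [-4, -1, -6, 0]
Answer: G*[2][1] = -16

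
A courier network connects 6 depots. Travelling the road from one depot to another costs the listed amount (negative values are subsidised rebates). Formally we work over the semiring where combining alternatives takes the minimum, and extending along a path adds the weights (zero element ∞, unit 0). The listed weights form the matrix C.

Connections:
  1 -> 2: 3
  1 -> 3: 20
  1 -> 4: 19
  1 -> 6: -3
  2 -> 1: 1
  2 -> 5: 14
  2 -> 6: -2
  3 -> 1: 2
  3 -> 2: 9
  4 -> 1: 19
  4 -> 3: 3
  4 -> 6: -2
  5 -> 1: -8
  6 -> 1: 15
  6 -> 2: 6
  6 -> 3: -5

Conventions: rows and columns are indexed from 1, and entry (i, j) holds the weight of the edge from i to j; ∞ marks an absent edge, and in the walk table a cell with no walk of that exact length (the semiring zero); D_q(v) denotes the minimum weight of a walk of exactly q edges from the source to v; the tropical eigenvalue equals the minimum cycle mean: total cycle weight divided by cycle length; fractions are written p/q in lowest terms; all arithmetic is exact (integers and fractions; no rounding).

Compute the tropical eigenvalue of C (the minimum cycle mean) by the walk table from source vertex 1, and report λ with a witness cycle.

q=0: [0, ∞, ∞, ∞, ∞, ∞]
q=1: [∞, 3, 20, 19, ∞, -3]
q=2: [4, 3, -8, ∞, 17, 1]
q=3: [-6, 1, -4, 23, 17, 1]
q=4: [-2, -3, -4, 13, 15, -9]
q=5: [-2, -3, -14, 17, 11, -5]
q=6: [-12, -5, -10, 17, 11, -5]
Optimal cycle mean attained by: cycle 1->6->3->1, total (-3) + (-5) + 2, length 3.
Answer: λ = -2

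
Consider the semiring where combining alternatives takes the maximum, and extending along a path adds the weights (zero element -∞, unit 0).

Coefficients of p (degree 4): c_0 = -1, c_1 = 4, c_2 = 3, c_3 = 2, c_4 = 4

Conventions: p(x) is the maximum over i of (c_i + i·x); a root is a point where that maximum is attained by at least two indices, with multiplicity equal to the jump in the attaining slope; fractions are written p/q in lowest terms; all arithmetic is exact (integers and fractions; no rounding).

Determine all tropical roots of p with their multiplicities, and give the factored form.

hull edge (i=0, c=-1) to (i=1, c=4): slope 5, span 1
hull edge (i=1, c=4) to (i=4, c=4): slope 0, span 3
Factored form: p(x) = 4 ⊗ (x ⊕ (-5)) ⊗ (x ⊕ 0) ⊗ (x ⊕ 0) ⊗ (x ⊕ 0)
Answer: roots = -5 (mult 1), 0 (mult 3)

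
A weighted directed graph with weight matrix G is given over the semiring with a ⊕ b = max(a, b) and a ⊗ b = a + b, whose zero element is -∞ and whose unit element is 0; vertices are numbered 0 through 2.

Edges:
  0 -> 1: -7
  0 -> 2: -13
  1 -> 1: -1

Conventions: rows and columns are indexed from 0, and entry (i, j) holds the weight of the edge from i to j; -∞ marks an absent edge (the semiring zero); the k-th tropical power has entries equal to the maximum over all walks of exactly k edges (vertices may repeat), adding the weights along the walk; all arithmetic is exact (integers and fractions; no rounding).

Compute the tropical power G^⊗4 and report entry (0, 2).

G^⊗2:
  [-∞, -8, -∞]
  [-∞, -2, -∞]
  [-∞, -∞, -∞]
G^⊗3:
  [-∞, -9, -∞]
  [-∞, -3, -∞]
  [-∞, -∞, -∞]
G^⊗4:
  [-∞, -10, -∞]
  [-∞, -4, -∞]
  [-∞, -∞, -∞]
Key observation: no walk of exactly 4 edges connects these vertices, so the entry is the semiring zero.
Answer: (G^⊗4)[0][2] = -∞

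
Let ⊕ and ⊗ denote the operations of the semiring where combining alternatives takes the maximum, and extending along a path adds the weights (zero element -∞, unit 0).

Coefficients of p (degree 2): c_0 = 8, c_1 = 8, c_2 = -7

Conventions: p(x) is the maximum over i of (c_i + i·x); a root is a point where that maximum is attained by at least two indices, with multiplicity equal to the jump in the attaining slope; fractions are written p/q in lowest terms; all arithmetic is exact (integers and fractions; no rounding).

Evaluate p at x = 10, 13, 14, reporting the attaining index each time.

p(10) = max(8+0·10=8, 8+1·10=18, -7+2·10=13) = 18 (attained by i=1)
p(13) = max(8+0·13=8, 8+1·13=21, -7+2·13=19) = 21 (attained by i=1)
p(14) = max(8+0·14=8, 8+1·14=22, -7+2·14=21) = 22 (attained by i=1)
Answer: p(10) = 18; p(13) = 21; p(14) = 22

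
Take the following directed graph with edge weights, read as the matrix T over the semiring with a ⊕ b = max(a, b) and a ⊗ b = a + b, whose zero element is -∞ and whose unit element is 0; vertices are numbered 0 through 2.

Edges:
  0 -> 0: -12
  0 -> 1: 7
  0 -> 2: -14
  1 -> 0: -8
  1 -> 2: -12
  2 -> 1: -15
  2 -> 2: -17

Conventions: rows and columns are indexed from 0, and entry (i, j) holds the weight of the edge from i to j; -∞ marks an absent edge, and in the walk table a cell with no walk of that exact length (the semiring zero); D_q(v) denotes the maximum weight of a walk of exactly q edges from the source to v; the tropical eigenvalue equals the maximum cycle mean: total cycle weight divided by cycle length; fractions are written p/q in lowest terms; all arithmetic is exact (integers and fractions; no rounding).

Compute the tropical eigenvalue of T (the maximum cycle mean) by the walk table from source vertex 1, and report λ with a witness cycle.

q=0: [-∞, 0, -∞]
q=1: [-8, -∞, -12]
q=2: [-20, -1, -22]
q=3: [-9, -13, -13]
Optimal cycle mean attained by: cycle 0->1->0, total 7 + (-8), length 2.
Answer: λ = -1/2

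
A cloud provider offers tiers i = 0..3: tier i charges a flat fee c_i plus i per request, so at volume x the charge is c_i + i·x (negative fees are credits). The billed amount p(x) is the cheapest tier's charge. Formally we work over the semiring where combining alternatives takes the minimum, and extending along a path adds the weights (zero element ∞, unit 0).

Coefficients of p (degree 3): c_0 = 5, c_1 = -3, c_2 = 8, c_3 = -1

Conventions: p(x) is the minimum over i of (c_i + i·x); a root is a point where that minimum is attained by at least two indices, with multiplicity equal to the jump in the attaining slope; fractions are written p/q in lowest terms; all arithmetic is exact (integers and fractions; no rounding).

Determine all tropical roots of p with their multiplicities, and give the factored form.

hull edge (i=0, c=5) to (i=1, c=-3): slope -8, span 1
hull edge (i=1, c=-3) to (i=3, c=-1): slope 1, span 2
Factored form: p(x) = -1 ⊗ (x ⊕ (-1)) ⊗ (x ⊕ (-1)) ⊗ (x ⊕ 8)
Answer: roots = -1 (mult 2), 8 (mult 1)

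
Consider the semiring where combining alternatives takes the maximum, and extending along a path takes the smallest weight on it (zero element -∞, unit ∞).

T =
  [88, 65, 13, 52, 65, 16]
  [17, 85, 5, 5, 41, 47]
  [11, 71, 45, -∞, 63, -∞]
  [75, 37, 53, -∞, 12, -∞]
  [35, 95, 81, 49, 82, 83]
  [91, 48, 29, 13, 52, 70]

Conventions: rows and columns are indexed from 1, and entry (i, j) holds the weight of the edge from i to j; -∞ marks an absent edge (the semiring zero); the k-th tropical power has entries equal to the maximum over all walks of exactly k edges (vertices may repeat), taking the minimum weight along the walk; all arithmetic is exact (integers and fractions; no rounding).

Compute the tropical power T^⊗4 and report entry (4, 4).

T^⊗2:
  [88, 65, 65, 52, 65, 65]
  [47, 85, 41, 41, 47, 47]
  [35, 71, 63, 49, 63, 63]
  [75, 65, 45, 52, 65, 37]
  [83, 85, 81, 49, 82, 82]
  [88, 65, 52, 52, 65, 70]
T^⊗3:
  [88, 65, 65, 52, 65, 65]
  [47, 85, 47, 47, 47, 47]
  [63, 71, 63, 49, 63, 63]
  [75, 65, 65, 52, 65, 65]
  [83, 85, 81, 52, 82, 82]
  [88, 65, 65, 52, 65, 70]
T^⊗4:
  [88, 65, 65, 52, 65, 65]
  [47, 85, 47, 47, 47, 47]
  [63, 71, 63, 52, 63, 63]
  [75, 65, 65, 52, 65, 65]
  [83, 85, 81, 52, 82, 82]
  [88, 65, 65, 52, 65, 70]
Key observation: the optimum is the walk 4->1->1->1->4, with weight 75 min 88 min 88 min 52 = 52.
Optimal value attained by: walk 4->1->1->1->4.
Answer: (T^⊗4)[4][4] = 52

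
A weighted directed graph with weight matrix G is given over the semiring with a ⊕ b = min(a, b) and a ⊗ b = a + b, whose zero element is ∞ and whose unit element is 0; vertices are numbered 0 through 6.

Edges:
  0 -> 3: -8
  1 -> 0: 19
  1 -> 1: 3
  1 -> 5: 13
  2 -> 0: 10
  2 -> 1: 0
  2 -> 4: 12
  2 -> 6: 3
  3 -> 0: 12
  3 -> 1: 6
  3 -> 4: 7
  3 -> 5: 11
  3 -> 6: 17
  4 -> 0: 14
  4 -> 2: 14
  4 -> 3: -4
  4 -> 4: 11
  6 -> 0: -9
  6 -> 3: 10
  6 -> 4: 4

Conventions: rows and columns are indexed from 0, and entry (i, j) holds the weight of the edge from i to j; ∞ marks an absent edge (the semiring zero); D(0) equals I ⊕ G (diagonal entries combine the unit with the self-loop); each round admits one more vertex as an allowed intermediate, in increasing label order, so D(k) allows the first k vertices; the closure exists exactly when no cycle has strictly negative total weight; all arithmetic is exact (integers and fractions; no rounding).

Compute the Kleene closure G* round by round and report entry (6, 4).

D(0):
  [0, ∞, ∞, -8, ∞, ∞, ∞]
  [19, 0, ∞, ∞, ∞, 13, ∞]
  [10, 0, 0, ∞, 12, ∞, 3]
  [12, 6, ∞, 0, 7, 11, 17]
  [14, ∞, 14, -4, 0, ∞, ∞]
  [∞, ∞, ∞, ∞, ∞, 0, ∞]
  [-9, ∞, ∞, 10, 4, ∞, 0]
D(1):
  [0, ∞, ∞, -8, ∞, ∞, ∞]
  [19, 0, ∞, 11, ∞, 13, ∞]
  [10, 0, 0, 2, 12, ∞, 3]
  [12, 6, ∞, 0, 7, 11, 17]
  [14, ∞, 14, -4, 0, ∞, ∞]
  [∞, ∞, ∞, ∞, ∞, 0, ∞]
  [-9, ∞, ∞, -17, 4, ∞, 0]
D(2):
  [0, ∞, ∞, -8, ∞, ∞, ∞]
  [19, 0, ∞, 11, ∞, 13, ∞]
  [10, 0, 0, 2, 12, 13, 3]
  [12, 6, ∞, 0, 7, 11, 17]
  [14, ∞, 14, -4, 0, ∞, ∞]
  [∞, ∞, ∞, ∞, ∞, 0, ∞]
  [-9, ∞, ∞, -17, 4, ∞, 0]
D(3):
  [0, ∞, ∞, -8, ∞, ∞, ∞]
  [19, 0, ∞, 11, ∞, 13, ∞]
  [10, 0, 0, 2, 12, 13, 3]
  [12, 6, ∞, 0, 7, 11, 17]
  [14, 14, 14, -4, 0, 27, 17]
  [∞, ∞, ∞, ∞, ∞, 0, ∞]
  [-9, ∞, ∞, -17, 4, ∞, 0]
D(4):
  [0, -2, ∞, -8, -1, 3, 9]
  [19, 0, ∞, 11, 18, 13, 28]
  [10, 0, 0, 2, 9, 13, 3]
  [12, 6, ∞, 0, 7, 11, 17]
  [8, 2, 14, -4, 0, 7, 13]
  [∞, ∞, ∞, ∞, ∞, 0, ∞]
  [-9, -11, ∞, -17, -10, -6, 0]
D(5):
  [0, -2, 13, -8, -1, 3, 9]
  [19, 0, 32, 11, 18, 13, 28]
  [10, 0, 0, 2, 9, 13, 3]
  [12, 6, 21, 0, 7, 11, 17]
  [8, 2, 14, -4, 0, 7, 13]
  [∞, ∞, ∞, ∞, ∞, 0, ∞]
  [-9, -11, 4, -17, -10, -6, 0]
D(6):
  [0, -2, 13, -8, -1, 3, 9]
  [19, 0, 32, 11, 18, 13, 28]
  [10, 0, 0, 2, 9, 13, 3]
  [12, 6, 21, 0, 7, 11, 17]
  [8, 2, 14, -4, 0, 7, 13]
  [∞, ∞, ∞, ∞, ∞, 0, ∞]
  [-9, -11, 4, -17, -10, -6, 0]
D(7):
  [0, -2, 13, -8, -1, 3, 9]
  [19, 0, 32, 11, 18, 13, 28]
  [-6, -8, 0, -14, -7, -3, 3]
  [8, 6, 21, 0, 7, 11, 17]
  [4, 2, 14, -4, 0, 7, 13]
  [∞, ∞, ∞, ∞, ∞, 0, ∞]
  [-9, -11, 4, -17, -10, -6, 0]
Answer: G*[6][4] = -10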